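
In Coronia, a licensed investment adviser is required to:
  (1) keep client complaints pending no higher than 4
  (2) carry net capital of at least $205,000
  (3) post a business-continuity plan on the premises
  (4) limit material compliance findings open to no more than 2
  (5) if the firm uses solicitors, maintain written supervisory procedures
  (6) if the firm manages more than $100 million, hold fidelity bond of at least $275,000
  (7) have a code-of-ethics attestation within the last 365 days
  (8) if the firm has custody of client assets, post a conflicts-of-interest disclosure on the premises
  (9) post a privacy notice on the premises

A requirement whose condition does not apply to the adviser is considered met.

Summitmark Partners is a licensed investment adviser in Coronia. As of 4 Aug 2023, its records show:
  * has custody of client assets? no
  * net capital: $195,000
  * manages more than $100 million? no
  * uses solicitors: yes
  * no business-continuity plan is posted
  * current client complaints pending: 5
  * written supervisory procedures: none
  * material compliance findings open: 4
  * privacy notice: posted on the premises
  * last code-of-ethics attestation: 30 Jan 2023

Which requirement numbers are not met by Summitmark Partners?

1. client complaints pending 5 > 4 → not met
2. net capital $195,000 < $205,000 → not met
3. business-continuity plan absent → not met
4. material compliance findings open 4 > 2 → not met
5. condition 'uses solicitors' holds; written supervisory procedures absent → not met
6. condition 'manages more than $100 million' does not hold → requirement n/a → met
7. code-of-ethics attestation 186 days ago vs limit 365 → met
8. condition 'has custody of client assets' does not hold → requirement n/a → met
9. privacy notice present → met
Not met: 1, 2, 3, 4, 5

1, 2, 3, 4, 5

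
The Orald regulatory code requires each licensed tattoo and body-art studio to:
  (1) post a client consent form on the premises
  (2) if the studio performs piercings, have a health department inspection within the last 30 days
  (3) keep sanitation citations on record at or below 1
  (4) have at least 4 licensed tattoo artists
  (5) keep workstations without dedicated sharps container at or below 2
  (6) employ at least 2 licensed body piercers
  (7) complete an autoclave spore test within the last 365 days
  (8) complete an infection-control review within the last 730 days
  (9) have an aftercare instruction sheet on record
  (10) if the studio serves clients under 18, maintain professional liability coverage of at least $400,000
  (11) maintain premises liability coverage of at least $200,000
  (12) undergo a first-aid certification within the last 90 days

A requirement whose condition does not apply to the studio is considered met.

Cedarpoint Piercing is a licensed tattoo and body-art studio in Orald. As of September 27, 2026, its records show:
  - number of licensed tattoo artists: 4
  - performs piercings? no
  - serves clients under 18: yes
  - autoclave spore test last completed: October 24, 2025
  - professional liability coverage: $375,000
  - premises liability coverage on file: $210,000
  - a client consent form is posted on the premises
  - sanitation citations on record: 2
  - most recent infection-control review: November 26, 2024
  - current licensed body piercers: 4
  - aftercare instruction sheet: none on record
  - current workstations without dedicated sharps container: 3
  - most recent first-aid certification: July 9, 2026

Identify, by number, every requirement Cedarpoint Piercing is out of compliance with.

3, 5, 9, 10

1. client consent form present → met
2. condition 'performs piercings' does not hold → requirement n/a → met
3. sanitation citations on record 2 > 1 → not met
4. licensed tattoo artists 4 ≥ 4 → met
5. workstations without dedicated sharps container 3 > 2 → not met
6. licensed body piercers 4 ≥ 2 → met
7. autoclave spore test 338 days ago vs limit 365 → met
8. infection-control review 670 days ago vs limit 730 → met
9. aftercare instruction sheet absent → not met
10. condition 'serves clients under 18' holds; professional liability coverage $375,000 < $400,000 → not met
11. premises liability coverage $210,000 ≥ $200,000 → met
12. first-aid certification 80 days ago vs limit 90 → met
Not met: 3, 5, 9, 10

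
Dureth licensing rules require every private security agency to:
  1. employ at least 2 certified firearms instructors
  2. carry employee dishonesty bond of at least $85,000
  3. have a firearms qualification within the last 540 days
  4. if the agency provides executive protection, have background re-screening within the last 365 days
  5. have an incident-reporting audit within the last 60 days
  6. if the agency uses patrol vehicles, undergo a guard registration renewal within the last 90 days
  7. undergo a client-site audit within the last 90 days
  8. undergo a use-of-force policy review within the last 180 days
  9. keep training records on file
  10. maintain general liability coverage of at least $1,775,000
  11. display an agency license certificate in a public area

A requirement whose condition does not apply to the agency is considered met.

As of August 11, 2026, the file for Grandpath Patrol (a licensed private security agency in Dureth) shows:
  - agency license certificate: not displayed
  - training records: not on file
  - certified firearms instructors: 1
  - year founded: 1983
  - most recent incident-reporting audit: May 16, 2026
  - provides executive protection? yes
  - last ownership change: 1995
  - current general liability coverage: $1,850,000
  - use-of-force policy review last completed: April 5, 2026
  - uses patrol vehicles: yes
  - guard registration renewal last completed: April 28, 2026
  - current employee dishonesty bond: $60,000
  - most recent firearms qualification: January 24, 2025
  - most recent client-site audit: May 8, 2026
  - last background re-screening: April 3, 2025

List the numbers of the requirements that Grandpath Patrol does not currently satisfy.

1. certified firearms instructors 1 < 2 → not met
2. employee dishonesty bond $60,000 < $85,000 → not met
3. firearms qualification 564 days ago vs limit 540 → not met
4. condition 'provides executive protection' holds; background re-screening 495 days ago vs limit 365 → not met
5. incident-reporting audit 87 days ago vs limit 60 → not met
6. condition 'uses patrol vehicles' holds; guard registration renewal 105 days ago vs limit 90 → not met
7. client-site audit 95 days ago vs limit 90 → not met
8. use-of-force policy review 128 days ago vs limit 180 → met
9. training records absent → not met
10. general liability coverage $1,850,000 ≥ $1,775,000 → met
11. agency license certificate absent → not met
Not met: 1, 2, 3, 4, 5, 6, 7, 9, 11

1, 2, 3, 4, 5, 6, 7, 9, 11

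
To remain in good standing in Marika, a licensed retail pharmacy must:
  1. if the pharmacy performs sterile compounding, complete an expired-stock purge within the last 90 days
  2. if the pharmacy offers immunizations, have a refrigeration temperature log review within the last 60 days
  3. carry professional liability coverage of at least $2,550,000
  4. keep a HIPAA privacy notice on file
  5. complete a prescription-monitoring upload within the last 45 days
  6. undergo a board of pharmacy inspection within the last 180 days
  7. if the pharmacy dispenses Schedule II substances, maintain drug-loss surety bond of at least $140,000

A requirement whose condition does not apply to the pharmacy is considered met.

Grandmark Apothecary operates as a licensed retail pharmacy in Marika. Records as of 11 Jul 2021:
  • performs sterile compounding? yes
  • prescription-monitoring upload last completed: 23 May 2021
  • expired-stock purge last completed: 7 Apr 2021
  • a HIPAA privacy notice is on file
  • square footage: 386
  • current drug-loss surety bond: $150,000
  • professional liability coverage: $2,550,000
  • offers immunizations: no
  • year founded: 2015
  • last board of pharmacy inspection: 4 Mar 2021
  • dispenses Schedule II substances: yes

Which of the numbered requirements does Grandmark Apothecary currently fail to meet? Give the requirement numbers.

1. condition 'performs sterile compounding' holds; expired-stock purge 95 days ago vs limit 90 → not met
2. condition 'offers immunizations' does not hold → requirement n/a → met
3. professional liability coverage $2,550,000 ≥ $2,550,000 → met
4. HIPAA privacy notice present → met
5. prescription-monitoring upload 49 days ago vs limit 45 → not met
6. board of pharmacy inspection 129 days ago vs limit 180 → met
7. condition 'dispenses Schedule II substances' holds; drug-loss surety bond $150,000 ≥ $140,000 → met
Not met: 1, 5

1, 5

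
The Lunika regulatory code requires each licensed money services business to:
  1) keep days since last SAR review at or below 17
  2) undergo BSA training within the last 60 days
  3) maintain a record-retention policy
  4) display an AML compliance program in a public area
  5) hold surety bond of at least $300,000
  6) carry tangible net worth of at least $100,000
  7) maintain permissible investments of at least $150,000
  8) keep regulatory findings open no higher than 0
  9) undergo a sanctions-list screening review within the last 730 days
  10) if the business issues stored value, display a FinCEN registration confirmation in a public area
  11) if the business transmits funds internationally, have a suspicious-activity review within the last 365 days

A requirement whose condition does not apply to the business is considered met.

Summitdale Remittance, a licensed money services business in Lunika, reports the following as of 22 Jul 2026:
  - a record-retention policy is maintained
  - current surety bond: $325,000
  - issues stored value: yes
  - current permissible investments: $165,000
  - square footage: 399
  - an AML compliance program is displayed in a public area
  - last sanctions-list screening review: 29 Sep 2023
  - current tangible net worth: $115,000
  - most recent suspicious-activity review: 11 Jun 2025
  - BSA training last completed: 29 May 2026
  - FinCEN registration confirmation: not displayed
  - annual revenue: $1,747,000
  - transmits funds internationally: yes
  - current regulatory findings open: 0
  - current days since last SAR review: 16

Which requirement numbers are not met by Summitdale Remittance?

1. days since last SAR review 16 ≤ 17 → met
2. BSA training 54 days ago vs limit 60 → met
3. record-retention policy present → met
4. AML compliance program present → met
5. surety bond $325,000 ≥ $300,000 → met
6. tangible net worth $115,000 ≥ $100,000 → met
7. permissible investments $165,000 ≥ $150,000 → met
8. regulatory findings open 0 ≤ 0 → met
9. sanctions-list screening review 1027 days ago vs limit 730 → not met
10. condition 'issues stored value' holds; FinCEN registration confirmation absent → not met
11. condition 'transmits funds internationally' holds; suspicious-activity review 406 days ago vs limit 365 → not met
Not met: 9, 10, 11

9, 10, 11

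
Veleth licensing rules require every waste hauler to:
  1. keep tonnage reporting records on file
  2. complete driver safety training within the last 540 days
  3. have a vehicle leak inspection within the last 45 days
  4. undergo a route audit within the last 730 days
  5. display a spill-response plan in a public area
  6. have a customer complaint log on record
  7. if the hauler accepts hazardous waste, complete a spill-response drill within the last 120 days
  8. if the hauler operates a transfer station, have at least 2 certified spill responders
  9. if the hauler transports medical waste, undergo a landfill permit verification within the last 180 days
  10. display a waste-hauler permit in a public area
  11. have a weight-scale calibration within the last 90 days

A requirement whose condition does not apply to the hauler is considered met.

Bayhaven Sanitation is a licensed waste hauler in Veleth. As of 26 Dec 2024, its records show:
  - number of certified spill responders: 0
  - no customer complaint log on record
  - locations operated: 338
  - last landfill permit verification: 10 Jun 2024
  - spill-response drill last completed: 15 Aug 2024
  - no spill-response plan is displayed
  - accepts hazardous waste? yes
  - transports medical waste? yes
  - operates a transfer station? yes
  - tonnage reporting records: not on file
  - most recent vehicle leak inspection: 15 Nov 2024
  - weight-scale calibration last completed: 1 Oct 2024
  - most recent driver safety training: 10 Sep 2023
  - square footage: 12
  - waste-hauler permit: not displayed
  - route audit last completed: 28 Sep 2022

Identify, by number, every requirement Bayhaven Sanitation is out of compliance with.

1, 4, 5, 6, 7, 8, 9, 10

1. tonnage reporting records absent → not met
2. driver safety training 473 days ago vs limit 540 → met
3. vehicle leak inspection 41 days ago vs limit 45 → met
4. route audit 820 days ago vs limit 730 → not met
5. spill-response plan absent → not met
6. customer complaint log absent → not met
7. condition 'accepts hazardous waste' holds; spill-response drill 133 days ago vs limit 120 → not met
8. condition 'operates a transfer station' holds; certified spill responders 0 < 2 → not met
9. condition 'transports medical waste' holds; landfill permit verification 199 days ago vs limit 180 → not met
10. waste-hauler permit absent → not met
11. weight-scale calibration 86 days ago vs limit 90 → met
Not met: 1, 4, 5, 6, 7, 8, 9, 10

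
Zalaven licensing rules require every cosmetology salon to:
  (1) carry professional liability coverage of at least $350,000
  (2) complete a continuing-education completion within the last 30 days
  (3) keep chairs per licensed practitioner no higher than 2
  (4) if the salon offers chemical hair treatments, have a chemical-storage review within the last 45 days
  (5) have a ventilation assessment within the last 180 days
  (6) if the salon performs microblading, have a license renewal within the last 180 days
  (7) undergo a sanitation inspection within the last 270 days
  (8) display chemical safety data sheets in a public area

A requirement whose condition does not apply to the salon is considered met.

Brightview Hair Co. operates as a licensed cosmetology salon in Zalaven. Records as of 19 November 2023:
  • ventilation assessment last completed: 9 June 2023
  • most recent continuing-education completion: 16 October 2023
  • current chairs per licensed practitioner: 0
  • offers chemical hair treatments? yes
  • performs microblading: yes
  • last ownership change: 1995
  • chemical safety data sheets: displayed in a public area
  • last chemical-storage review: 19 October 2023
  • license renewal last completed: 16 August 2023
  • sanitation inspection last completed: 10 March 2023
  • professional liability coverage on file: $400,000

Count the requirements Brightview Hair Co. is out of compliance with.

1. professional liability coverage $400,000 ≥ $350,000 → met
2. continuing-education completion 34 days ago vs limit 30 → not met
3. chairs per licensed practitioner 0 ≤ 2 → met
4. condition 'offers chemical hair treatments' holds; chemical-storage review 31 days ago vs limit 45 → met
5. ventilation assessment 163 days ago vs limit 180 → met
6. condition 'performs microblading' holds; license renewal 95 days ago vs limit 180 → met
7. sanitation inspection 254 days ago vs limit 270 → met
8. chemical safety data sheets present → met
Not met: 1 of 8

1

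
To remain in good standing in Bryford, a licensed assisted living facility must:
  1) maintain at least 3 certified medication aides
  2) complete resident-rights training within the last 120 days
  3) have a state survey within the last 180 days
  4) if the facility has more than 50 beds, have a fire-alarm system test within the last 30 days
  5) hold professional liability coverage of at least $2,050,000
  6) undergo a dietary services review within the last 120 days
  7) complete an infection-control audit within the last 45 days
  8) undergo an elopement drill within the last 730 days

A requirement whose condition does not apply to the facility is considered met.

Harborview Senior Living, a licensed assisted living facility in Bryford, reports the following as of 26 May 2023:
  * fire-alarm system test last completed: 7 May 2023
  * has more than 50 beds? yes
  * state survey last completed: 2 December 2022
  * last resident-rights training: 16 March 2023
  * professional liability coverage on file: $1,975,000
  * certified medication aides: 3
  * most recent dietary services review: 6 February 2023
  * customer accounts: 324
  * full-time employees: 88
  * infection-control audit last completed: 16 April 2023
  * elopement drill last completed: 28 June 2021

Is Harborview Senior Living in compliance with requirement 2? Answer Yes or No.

Yes

2. resident-rights training 71 days ago vs limit 120 → met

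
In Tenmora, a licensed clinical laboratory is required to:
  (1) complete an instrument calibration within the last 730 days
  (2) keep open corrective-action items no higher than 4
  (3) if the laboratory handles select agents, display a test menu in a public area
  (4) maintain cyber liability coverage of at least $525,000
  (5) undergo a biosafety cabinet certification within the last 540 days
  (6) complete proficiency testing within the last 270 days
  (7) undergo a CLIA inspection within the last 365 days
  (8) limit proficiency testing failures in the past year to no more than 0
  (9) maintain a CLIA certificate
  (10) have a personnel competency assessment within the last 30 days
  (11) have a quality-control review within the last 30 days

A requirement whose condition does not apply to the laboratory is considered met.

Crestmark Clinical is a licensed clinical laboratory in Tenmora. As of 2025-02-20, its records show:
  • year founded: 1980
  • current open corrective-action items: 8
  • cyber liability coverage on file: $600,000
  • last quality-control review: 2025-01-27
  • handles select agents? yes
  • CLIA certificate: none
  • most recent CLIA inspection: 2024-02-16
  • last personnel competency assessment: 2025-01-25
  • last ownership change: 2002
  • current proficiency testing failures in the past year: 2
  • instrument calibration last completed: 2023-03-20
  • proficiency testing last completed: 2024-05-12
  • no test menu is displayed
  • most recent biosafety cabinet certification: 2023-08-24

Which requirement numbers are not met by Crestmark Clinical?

1. instrument calibration 703 days ago vs limit 730 → met
2. open corrective-action items 8 > 4 → not met
3. condition 'handles select agents' holds; test menu absent → not met
4. cyber liability coverage $600,000 ≥ $525,000 → met
5. biosafety cabinet certification 546 days ago vs limit 540 → not met
6. proficiency testing 284 days ago vs limit 270 → not met
7. CLIA inspection 370 days ago vs limit 365 → not met
8. proficiency testing failures in the past year 2 > 0 → not met
9. CLIA certificate absent → not met
10. personnel competency assessment 26 days ago vs limit 30 → met
11. quality-control review 24 days ago vs limit 30 → met
Not met: 2, 3, 5, 6, 7, 8, 9

2, 3, 5, 6, 7, 8, 9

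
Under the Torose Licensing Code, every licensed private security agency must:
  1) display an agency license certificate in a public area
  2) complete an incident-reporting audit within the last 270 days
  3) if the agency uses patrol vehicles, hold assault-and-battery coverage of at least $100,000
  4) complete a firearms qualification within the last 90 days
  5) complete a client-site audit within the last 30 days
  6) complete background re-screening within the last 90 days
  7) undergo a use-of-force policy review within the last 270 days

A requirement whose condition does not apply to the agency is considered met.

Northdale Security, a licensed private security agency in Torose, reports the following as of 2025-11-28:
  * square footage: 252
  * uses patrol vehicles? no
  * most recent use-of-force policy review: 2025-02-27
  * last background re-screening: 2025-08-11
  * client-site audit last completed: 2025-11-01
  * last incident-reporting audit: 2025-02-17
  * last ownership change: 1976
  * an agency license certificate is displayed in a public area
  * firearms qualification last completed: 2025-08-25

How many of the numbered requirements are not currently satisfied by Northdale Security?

4

1. agency license certificate present → met
2. incident-reporting audit 284 days ago vs limit 270 → not met
3. condition 'uses patrol vehicles' does not hold → requirement n/a → met
4. firearms qualification 95 days ago vs limit 90 → not met
5. client-site audit 27 days ago vs limit 30 → met
6. background re-screening 109 days ago vs limit 90 → not met
7. use-of-force policy review 274 days ago vs limit 270 → not met
Not met: 4 of 7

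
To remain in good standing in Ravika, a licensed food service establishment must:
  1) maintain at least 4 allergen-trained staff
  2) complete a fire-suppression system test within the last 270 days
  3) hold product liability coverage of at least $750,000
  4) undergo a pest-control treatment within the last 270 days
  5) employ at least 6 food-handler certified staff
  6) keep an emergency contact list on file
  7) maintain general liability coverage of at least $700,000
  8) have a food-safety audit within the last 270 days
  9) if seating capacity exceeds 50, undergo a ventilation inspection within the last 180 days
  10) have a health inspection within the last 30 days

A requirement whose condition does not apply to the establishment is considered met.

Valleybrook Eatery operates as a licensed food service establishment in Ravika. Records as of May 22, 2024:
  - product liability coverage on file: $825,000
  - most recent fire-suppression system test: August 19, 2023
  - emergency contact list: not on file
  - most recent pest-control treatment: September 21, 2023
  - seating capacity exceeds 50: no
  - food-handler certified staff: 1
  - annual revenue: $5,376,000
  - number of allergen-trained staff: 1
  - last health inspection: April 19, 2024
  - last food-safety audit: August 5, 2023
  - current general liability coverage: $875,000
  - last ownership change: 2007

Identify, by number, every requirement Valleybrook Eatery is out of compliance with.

1, 2, 5, 6, 8, 10

1. allergen-trained staff 1 < 4 → not met
2. fire-suppression system test 277 days ago vs limit 270 → not met
3. product liability coverage $825,000 ≥ $750,000 → met
4. pest-control treatment 244 days ago vs limit 270 → met
5. food-handler certified staff 1 < 6 → not met
6. emergency contact list absent → not met
7. general liability coverage $875,000 ≥ $700,000 → met
8. food-safety audit 291 days ago vs limit 270 → not met
9. condition 'seating capacity exceeds 50' does not hold → requirement n/a → met
10. health inspection 33 days ago vs limit 30 → not met
Not met: 1, 2, 5, 6, 8, 10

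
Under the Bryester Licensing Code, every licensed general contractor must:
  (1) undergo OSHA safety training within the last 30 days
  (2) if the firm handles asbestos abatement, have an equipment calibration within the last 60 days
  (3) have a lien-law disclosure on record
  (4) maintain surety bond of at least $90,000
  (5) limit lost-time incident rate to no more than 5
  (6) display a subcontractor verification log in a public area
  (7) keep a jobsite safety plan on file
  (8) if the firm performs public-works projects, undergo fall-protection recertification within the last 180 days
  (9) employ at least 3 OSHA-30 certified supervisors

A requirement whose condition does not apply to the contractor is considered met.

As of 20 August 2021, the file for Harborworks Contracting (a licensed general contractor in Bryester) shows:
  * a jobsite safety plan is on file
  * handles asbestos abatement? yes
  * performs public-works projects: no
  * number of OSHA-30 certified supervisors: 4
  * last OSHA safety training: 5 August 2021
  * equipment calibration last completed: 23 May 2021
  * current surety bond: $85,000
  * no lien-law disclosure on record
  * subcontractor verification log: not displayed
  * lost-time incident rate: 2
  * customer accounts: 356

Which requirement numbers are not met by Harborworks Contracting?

1. OSHA safety training 15 days ago vs limit 30 → met
2. condition 'handles asbestos abatement' holds; equipment calibration 89 days ago vs limit 60 → not met
3. lien-law disclosure absent → not met
4. surety bond $85,000 < $90,000 → not met
5. lost-time incident rate 2 ≤ 5 → met
6. subcontractor verification log absent → not met
7. jobsite safety plan present → met
8. condition 'performs public-works projects' does not hold → requirement n/a → met
9. OSHA-30 certified supervisors 4 ≥ 3 → met
Not met: 2, 3, 4, 6

2, 3, 4, 6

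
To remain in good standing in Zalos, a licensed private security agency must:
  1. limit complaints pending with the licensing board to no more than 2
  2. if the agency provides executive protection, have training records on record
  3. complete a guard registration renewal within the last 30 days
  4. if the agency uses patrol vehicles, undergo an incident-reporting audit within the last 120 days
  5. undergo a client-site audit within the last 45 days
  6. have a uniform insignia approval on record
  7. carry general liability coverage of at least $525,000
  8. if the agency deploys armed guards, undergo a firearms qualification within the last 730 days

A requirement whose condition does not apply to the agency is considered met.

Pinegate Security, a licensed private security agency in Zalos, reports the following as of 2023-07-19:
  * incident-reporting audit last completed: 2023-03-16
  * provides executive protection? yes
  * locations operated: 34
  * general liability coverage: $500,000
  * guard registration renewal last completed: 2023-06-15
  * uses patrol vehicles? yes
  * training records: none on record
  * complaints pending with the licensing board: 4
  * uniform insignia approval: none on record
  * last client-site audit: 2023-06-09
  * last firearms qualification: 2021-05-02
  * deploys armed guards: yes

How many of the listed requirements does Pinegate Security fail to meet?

1. complaints pending with the licensing board 4 > 2 → not met
2. condition 'provides executive protection' holds; training records absent → not met
3. guard registration renewal 34 days ago vs limit 30 → not met
4. condition 'uses patrol vehicles' holds; incident-reporting audit 125 days ago vs limit 120 → not met
5. client-site audit 40 days ago vs limit 45 → met
6. uniform insignia approval absent → not met
7. general liability coverage $500,000 < $525,000 → not met
8. condition 'deploys armed guards' holds; firearms qualification 808 days ago vs limit 730 → not met
Not met: 7 of 8

7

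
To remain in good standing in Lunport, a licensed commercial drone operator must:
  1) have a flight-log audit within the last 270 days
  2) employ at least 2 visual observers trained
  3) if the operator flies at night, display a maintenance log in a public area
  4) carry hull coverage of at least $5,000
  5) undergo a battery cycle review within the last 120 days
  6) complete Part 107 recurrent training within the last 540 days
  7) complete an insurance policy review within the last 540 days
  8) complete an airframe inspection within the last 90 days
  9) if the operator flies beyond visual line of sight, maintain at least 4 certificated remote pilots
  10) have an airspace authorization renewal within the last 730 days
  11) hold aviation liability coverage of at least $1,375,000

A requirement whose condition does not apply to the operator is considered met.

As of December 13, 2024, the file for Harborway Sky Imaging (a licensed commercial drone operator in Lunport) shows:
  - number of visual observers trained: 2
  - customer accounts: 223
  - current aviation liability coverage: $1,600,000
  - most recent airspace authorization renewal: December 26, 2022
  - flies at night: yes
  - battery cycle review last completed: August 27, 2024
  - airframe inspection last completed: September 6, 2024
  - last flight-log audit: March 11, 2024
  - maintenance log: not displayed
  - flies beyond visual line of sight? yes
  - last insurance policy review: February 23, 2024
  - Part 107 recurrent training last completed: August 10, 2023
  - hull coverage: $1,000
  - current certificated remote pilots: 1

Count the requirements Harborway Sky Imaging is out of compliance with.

5

1. flight-log audit 277 days ago vs limit 270 → not met
2. visual observers trained 2 ≥ 2 → met
3. condition 'flies at night' holds; maintenance log absent → not met
4. hull coverage $1,000 < $5,000 → not met
5. battery cycle review 108 days ago vs limit 120 → met
6. Part 107 recurrent training 491 days ago vs limit 540 → met
7. insurance policy review 294 days ago vs limit 540 → met
8. airframe inspection 98 days ago vs limit 90 → not met
9. condition 'flies beyond visual line of sight' holds; certificated remote pilots 1 < 4 → not met
10. airspace authorization renewal 718 days ago vs limit 730 → met
11. aviation liability coverage $1,600,000 ≥ $1,375,000 → met
Not met: 5 of 11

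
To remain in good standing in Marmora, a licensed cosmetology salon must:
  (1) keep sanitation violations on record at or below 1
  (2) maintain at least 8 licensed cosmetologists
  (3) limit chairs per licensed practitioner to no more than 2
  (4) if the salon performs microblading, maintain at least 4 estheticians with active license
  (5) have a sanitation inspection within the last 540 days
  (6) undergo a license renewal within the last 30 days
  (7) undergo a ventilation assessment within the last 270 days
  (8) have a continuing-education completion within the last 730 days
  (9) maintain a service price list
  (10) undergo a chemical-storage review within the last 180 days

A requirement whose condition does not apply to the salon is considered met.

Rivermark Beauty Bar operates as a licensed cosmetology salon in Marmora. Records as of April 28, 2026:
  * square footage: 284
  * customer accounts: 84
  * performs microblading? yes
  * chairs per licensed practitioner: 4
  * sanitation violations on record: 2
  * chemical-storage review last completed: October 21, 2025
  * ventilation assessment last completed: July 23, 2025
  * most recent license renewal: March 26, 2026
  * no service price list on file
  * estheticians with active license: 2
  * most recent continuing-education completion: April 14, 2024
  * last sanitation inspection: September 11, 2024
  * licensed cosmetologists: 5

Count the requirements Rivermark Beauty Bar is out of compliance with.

1. sanitation violations on record 2 > 1 → not met
2. licensed cosmetologists 5 < 8 → not met
3. chairs per licensed practitioner 4 > 2 → not met
4. condition 'performs microblading' holds; estheticians with active license 2 < 4 → not met
5. sanitation inspection 594 days ago vs limit 540 → not met
6. license renewal 33 days ago vs limit 30 → not met
7. ventilation assessment 279 days ago vs limit 270 → not met
8. continuing-education completion 744 days ago vs limit 730 → not met
9. service price list absent → not met
10. chemical-storage review 189 days ago vs limit 180 → not met
Not met: 10 of 10

10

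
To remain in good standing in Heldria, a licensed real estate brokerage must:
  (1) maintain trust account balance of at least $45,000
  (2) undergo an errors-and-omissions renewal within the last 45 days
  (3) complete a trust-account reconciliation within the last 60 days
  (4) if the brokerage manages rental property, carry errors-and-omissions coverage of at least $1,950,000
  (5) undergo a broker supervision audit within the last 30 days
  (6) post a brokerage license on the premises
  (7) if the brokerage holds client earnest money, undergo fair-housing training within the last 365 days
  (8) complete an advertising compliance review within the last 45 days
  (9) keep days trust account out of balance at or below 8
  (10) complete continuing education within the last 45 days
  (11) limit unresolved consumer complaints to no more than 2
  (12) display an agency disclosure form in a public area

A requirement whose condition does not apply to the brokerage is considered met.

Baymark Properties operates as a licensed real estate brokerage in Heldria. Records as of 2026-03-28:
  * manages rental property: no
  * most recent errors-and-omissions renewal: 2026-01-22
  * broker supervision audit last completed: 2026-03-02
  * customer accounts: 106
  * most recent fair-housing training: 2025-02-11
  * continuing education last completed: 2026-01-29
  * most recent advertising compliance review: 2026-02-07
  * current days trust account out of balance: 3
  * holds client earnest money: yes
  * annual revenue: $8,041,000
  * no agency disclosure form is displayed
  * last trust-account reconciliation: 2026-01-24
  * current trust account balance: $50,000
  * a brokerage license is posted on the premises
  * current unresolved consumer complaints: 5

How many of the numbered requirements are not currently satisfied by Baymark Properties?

1. trust account balance $50,000 ≥ $45,000 → met
2. errors-and-omissions renewal 65 days ago vs limit 45 → not met
3. trust-account reconciliation 63 days ago vs limit 60 → not met
4. condition 'manages rental property' does not hold → requirement n/a → met
5. broker supervision audit 26 days ago vs limit 30 → met
6. brokerage license present → met
7. condition 'holds client earnest money' holds; fair-housing training 410 days ago vs limit 365 → not met
8. advertising compliance review 49 days ago vs limit 45 → not met
9. days trust account out of balance 3 ≤ 8 → met
10. continuing education 58 days ago vs limit 45 → not met
11. unresolved consumer complaints 5 > 2 → not met
12. agency disclosure form absent → not met
Not met: 7 of 12

7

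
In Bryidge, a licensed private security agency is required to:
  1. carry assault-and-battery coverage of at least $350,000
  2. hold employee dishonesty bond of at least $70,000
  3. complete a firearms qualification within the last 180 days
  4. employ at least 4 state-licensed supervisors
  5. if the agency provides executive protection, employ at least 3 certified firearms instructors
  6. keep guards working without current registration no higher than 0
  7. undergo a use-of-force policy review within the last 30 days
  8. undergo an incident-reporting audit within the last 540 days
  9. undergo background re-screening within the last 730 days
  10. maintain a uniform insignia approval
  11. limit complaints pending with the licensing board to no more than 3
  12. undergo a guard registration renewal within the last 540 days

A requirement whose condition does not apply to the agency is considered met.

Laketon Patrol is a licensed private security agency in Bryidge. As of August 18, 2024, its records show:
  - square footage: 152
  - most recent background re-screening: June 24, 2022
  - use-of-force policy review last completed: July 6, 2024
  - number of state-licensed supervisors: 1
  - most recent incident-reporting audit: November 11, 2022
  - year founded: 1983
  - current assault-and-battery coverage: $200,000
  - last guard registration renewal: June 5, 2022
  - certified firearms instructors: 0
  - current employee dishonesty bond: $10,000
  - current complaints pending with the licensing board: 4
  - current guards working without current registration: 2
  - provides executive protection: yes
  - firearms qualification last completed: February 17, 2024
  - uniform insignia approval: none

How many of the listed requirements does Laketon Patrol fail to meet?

12

1. assault-and-battery coverage $200,000 < $350,000 → not met
2. employee dishonesty bond $10,000 < $70,000 → not met
3. firearms qualification 183 days ago vs limit 180 → not met
4. state-licensed supervisors 1 < 4 → not met
5. condition 'provides executive protection' holds; certified firearms instructors 0 < 3 → not met
6. guards working without current registration 2 > 0 → not met
7. use-of-force policy review 43 days ago vs limit 30 → not met
8. incident-reporting audit 646 days ago vs limit 540 → not met
9. background re-screening 786 days ago vs limit 730 → not met
10. uniform insignia approval absent → not met
11. complaints pending with the licensing board 4 > 3 → not met
12. guard registration renewal 805 days ago vs limit 540 → not met
Not met: 12 of 12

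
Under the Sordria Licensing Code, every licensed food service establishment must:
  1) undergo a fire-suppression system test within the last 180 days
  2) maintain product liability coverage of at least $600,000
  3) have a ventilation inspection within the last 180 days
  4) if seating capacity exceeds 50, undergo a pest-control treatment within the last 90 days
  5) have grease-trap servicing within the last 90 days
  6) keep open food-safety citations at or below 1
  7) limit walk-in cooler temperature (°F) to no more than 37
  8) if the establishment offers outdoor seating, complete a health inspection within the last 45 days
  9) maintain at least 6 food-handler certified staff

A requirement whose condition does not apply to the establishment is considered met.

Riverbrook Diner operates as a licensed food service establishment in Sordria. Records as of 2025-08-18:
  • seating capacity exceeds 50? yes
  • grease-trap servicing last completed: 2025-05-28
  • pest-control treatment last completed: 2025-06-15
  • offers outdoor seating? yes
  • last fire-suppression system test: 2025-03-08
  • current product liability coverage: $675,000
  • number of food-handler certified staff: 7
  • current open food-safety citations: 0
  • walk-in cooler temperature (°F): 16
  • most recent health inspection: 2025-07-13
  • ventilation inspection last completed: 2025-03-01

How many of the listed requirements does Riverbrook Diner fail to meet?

0

1. fire-suppression system test 163 days ago vs limit 180 → met
2. product liability coverage $675,000 ≥ $600,000 → met
3. ventilation inspection 170 days ago vs limit 180 → met
4. condition 'seating capacity exceeds 50' holds; pest-control treatment 64 days ago vs limit 90 → met
5. grease-trap servicing 82 days ago vs limit 90 → met
6. open food-safety citations 0 ≤ 1 → met
7. walk-in cooler temperature (°F) 16 ≤ 37 → met
8. condition 'offers outdoor seating' holds; health inspection 36 days ago vs limit 45 → met
9. food-handler certified staff 7 ≥ 6 → met
Not met: 0 of 9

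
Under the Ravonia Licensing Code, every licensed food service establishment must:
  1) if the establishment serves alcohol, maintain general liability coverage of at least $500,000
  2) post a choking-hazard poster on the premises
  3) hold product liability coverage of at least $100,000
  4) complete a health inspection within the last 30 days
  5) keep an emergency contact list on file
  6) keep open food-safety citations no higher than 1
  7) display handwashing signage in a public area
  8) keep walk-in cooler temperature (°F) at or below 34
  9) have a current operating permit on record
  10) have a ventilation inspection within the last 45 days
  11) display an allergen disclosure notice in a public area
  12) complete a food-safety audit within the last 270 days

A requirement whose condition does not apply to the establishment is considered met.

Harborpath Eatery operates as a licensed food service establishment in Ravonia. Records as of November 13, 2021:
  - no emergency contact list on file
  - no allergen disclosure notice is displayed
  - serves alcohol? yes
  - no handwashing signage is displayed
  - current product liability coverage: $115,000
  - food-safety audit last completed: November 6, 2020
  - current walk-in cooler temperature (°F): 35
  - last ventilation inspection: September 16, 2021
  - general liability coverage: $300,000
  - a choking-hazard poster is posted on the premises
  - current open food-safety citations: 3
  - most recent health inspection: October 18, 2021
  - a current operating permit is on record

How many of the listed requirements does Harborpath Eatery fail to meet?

8

1. condition 'serves alcohol' holds; general liability coverage $300,000 < $500,000 → not met
2. choking-hazard poster present → met
3. product liability coverage $115,000 ≥ $100,000 → met
4. health inspection 26 days ago vs limit 30 → met
5. emergency contact list absent → not met
6. open food-safety citations 3 > 1 → not met
7. handwashing signage absent → not met
8. walk-in cooler temperature (°F) 35 > 34 → not met
9. current operating permit present → met
10. ventilation inspection 58 days ago vs limit 45 → not met
11. allergen disclosure notice absent → not met
12. food-safety audit 372 days ago vs limit 270 → not met
Not met: 8 of 12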